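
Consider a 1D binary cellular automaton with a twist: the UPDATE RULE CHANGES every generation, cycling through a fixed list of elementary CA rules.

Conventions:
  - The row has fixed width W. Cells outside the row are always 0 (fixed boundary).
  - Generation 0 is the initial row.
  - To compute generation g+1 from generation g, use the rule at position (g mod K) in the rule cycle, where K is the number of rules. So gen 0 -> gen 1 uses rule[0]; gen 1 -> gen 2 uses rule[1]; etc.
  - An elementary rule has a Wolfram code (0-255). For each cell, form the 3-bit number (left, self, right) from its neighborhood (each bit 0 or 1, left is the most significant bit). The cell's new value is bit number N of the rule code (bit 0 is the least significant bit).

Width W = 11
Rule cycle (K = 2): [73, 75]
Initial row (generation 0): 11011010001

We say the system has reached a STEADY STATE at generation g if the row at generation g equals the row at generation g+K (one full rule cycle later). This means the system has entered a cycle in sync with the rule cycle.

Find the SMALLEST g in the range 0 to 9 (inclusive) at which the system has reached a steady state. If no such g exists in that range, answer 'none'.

Gen 0: 11011010001
Gen 1 (rule 73): 11011000100
Gen 2 (rule 75): 11011011001
Gen 3 (rule 73): 11011011000
Gen 4 (rule 75): 11011011011
Gen 5 (rule 73): 11011011011
Gen 6 (rule 75): 11011011011
Gen 7 (rule 73): 11011011011
Gen 8 (rule 75): 11011011011
Gen 9 (rule 73): 11011011011
Gen 10 (rule 75): 11011011011
Gen 11 (rule 73): 11011011011

Answer: 4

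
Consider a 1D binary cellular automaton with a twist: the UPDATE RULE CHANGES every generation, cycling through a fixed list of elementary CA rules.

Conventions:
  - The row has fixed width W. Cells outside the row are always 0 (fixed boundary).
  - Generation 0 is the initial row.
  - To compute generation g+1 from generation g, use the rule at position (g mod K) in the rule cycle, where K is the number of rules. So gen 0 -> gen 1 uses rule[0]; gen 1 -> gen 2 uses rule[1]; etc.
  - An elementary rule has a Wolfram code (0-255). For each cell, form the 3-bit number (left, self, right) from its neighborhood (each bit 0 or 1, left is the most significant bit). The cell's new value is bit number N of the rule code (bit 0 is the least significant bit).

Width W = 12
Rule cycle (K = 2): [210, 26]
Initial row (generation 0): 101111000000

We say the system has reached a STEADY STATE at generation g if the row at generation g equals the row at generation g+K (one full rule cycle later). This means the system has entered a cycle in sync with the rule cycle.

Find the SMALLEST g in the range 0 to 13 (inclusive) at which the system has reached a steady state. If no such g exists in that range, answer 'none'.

Gen 0: 101111000000
Gen 1 (rule 210): 000111100000
Gen 2 (rule 26): 001100010000
Gen 3 (rule 210): 010110101000
Gen 4 (rule 26): 100100000100
Gen 5 (rule 210): 011010001010
Gen 6 (rule 26): 110001010001
Gen 7 (rule 210): 011010001010
Gen 8 (rule 26): 110001010001
Gen 9 (rule 210): 011010001010
Gen 10 (rule 26): 110001010001
Gen 11 (rule 210): 011010001010
Gen 12 (rule 26): 110001010001
Gen 13 (rule 210): 011010001010
Gen 14 (rule 26): 110001010001
Gen 15 (rule 210): 011010001010

Answer: 5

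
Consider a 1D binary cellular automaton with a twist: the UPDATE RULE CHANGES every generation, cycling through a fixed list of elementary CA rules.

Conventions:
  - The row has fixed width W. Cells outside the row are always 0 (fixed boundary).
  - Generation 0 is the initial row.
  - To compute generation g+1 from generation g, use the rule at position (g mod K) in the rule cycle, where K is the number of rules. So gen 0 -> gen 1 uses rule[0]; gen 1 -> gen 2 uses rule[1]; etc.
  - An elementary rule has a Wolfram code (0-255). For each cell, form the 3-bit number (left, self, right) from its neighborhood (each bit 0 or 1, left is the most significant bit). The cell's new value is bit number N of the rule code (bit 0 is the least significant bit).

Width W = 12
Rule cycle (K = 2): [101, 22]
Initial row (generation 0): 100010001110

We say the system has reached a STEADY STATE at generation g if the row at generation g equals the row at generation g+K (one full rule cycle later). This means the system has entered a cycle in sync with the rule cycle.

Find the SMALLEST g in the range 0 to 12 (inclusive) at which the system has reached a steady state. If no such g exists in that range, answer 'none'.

Gen 0: 100010001110
Gen 1 (rule 101): 101010100010
Gen 2 (rule 22): 101010110111
Gen 3 (rule 101): 111111011001
Gen 4 (rule 22): 000000000111
Gen 5 (rule 101): 111111110001
Gen 6 (rule 22): 000000001011
Gen 7 (rule 101): 111111101101
Gen 8 (rule 22): 000000000001
Gen 9 (rule 101): 111111111101
Gen 10 (rule 22): 000000000001
Gen 11 (rule 101): 111111111101
Gen 12 (rule 22): 000000000001
Gen 13 (rule 101): 111111111101
Gen 14 (rule 22): 000000000001

Answer: 8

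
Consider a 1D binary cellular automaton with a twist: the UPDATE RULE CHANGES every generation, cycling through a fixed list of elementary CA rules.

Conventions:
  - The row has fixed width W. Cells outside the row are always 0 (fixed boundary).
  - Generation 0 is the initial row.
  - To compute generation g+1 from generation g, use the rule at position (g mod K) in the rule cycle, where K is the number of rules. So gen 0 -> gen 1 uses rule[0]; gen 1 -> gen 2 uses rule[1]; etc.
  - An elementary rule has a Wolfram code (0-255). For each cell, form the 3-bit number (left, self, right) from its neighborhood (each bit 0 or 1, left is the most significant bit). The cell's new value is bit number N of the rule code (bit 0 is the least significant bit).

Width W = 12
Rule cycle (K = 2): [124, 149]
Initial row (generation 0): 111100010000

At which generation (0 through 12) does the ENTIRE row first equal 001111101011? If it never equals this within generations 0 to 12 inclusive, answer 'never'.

Answer: 7

Derivation:
Gen 0: 111100010000
Gen 1 (rule 124): 100110011000
Gen 2 (rule 149): 110001000111
Gen 3 (rule 124): 111001100101
Gen 4 (rule 149): 010100010101
Gen 5 (rule 124): 011110011111
Gen 6 (rule 149): 001101001110
Gen 7 (rule 124): 001111101011
Gen 8 (rule 149): 100111001000
Gen 9 (rule 124): 110101101100
Gen 10 (rule 149): 000100000011
Gen 11 (rule 124): 000110000011
Gen 12 (rule 149): 110001111000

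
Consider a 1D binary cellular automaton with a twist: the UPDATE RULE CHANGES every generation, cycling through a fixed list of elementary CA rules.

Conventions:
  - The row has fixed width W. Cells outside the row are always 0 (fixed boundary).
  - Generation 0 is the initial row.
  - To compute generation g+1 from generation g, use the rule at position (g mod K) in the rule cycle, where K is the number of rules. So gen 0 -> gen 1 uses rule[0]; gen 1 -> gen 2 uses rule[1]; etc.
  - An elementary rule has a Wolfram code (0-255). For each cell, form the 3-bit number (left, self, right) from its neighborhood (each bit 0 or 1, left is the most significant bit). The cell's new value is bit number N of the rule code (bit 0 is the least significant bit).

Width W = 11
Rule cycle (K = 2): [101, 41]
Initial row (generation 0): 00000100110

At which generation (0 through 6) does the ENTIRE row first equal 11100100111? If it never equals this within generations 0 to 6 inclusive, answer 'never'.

Gen 0: 00000100110
Gen 1 (rule 101): 11110100010
Gen 2 (rule 41): 10001001000
Gen 3 (rule 101): 10101001011
Gen 4 (rule 41): 01010000110
Gen 5 (rule 101): 01110110010
Gen 6 (rule 41): 01001100000

Answer: never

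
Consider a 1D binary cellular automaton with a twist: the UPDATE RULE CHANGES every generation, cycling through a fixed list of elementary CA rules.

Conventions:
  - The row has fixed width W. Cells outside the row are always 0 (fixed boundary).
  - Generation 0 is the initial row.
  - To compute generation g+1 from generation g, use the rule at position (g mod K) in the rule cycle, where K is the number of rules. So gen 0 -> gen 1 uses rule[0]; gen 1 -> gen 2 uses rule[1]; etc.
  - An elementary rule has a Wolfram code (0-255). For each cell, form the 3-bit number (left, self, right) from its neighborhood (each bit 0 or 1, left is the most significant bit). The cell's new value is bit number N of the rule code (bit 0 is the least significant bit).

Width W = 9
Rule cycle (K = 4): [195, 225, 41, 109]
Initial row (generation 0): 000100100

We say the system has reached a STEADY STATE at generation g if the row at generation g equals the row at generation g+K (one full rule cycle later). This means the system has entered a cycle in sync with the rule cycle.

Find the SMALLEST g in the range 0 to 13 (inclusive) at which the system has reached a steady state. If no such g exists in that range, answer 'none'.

Answer: none

Derivation:
Gen 0: 000100100
Gen 1 (rule 195): 111001001
Gen 2 (rule 225): 011000000
Gen 3 (rule 41): 010011111
Gen 4 (rule 109): 010010001
Gen 5 (rule 195): 100100110
Gen 6 (rule 225): 000000010
Gen 7 (rule 41): 111111000
Gen 8 (rule 109): 100001011
Gen 9 (rule 195): 001110001
Gen 10 (rule 225): 100110100
Gen 11 (rule 41): 000101001
Gen 12 (rule 109): 110111001
Gen 13 (rule 195): 010011010
Gen 14 (rule 225): 000001100
Gen 15 (rule 41): 111101001
Gen 16 (rule 109): 100111001
Gen 17 (rule 195): 001011010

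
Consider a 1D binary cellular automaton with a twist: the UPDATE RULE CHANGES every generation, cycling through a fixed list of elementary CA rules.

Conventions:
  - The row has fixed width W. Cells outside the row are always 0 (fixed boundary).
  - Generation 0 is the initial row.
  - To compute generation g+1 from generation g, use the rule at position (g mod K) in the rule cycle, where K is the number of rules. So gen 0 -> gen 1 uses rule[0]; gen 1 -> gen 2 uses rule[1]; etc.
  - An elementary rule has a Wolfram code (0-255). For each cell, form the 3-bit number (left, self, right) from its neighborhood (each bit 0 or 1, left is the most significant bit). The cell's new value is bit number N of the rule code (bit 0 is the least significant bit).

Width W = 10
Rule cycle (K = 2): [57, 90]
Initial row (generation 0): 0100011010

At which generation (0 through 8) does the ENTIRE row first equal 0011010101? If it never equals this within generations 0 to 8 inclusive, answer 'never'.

Gen 0: 0100011010
Gen 1 (rule 57): 0011010101
Gen 2 (rule 90): 0111000000
Gen 3 (rule 57): 0100111111
Gen 4 (rule 90): 1011100001
Gen 5 (rule 57): 0110011100
Gen 6 (rule 90): 1111110110
Gen 7 (rule 57): 1000001101
Gen 8 (rule 90): 0100011100

Answer: 1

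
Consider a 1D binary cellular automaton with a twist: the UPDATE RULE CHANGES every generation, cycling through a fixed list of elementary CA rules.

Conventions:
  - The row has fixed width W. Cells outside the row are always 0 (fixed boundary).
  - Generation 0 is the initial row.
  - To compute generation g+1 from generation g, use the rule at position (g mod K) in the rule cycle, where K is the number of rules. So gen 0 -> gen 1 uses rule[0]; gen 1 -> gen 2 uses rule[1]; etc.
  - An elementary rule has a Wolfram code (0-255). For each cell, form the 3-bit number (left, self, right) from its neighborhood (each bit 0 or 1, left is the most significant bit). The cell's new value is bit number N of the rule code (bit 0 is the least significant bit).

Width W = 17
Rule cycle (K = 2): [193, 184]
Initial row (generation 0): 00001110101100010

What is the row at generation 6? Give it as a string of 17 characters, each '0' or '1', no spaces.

Answer: 01001110100001110

Derivation:
Gen 0: 00001110101100010
Gen 1 (rule 193): 11100110000101000
Gen 2 (rule 184): 11010101000010100
Gen 3 (rule 193): 01000000011000001
Gen 4 (rule 184): 00100000010100000
Gen 5 (rule 193): 10001111000001111
Gen 6 (rule 184): 01001110100001110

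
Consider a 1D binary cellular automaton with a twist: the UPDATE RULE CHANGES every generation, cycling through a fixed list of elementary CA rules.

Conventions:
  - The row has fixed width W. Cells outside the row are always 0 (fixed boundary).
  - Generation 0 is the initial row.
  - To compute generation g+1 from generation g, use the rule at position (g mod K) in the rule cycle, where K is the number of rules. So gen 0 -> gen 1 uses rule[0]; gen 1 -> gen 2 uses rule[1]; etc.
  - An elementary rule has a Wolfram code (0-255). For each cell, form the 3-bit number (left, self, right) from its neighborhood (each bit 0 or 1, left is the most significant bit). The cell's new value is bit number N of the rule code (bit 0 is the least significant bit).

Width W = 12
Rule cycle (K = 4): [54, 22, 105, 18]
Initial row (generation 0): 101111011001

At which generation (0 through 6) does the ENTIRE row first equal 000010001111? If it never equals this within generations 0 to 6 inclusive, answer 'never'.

Answer: never

Derivation:
Gen 0: 101111011001
Gen 1 (rule 54): 110000100111
Gen 2 (rule 22): 001001111000
Gen 3 (rule 105): 100001001011
Gen 4 (rule 18): 010010110000
Gen 5 (rule 54): 111111001000
Gen 6 (rule 22): 000000111100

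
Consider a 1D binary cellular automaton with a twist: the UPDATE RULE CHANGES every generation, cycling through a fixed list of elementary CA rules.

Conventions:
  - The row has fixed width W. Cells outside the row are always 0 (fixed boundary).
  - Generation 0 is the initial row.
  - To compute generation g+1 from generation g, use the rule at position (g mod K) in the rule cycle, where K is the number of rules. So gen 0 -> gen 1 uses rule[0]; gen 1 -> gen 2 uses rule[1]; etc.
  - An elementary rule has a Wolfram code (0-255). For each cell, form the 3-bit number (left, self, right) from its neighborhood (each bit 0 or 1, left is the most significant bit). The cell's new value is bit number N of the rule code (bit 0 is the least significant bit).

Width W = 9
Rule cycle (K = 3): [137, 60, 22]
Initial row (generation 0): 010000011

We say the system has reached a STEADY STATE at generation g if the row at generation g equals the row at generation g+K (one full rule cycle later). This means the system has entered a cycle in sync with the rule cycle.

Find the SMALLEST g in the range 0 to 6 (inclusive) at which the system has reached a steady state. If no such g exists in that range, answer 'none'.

Answer: none

Derivation:
Gen 0: 010000011
Gen 1 (rule 137): 000111010
Gen 2 (rule 60): 000100111
Gen 3 (rule 22): 001111000
Gen 4 (rule 137): 101110011
Gen 5 (rule 60): 111001010
Gen 6 (rule 22): 000111011
Gen 7 (rule 137): 110110010
Gen 8 (rule 60): 101101011
Gen 9 (rule 22): 100001000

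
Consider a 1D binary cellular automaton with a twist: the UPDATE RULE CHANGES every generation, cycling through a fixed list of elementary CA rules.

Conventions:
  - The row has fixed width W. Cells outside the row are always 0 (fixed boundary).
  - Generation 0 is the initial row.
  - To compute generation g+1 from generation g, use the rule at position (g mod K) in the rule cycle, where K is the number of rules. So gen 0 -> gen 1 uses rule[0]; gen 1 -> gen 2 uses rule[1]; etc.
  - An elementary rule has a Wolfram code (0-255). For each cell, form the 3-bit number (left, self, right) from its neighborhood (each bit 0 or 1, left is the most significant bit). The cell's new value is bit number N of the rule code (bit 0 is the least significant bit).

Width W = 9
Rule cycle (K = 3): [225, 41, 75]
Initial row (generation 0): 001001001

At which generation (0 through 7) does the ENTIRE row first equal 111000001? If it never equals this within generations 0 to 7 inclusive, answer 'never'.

Gen 0: 001001001
Gen 1 (rule 225): 100000000
Gen 2 (rule 41): 001111111
Gen 3 (rule 75): 111000001
Gen 4 (rule 225): 011011100
Gen 5 (rule 41): 010110001
Gen 6 (rule 75): 100110110
Gen 7 (rule 225): 000011010

Answer: 3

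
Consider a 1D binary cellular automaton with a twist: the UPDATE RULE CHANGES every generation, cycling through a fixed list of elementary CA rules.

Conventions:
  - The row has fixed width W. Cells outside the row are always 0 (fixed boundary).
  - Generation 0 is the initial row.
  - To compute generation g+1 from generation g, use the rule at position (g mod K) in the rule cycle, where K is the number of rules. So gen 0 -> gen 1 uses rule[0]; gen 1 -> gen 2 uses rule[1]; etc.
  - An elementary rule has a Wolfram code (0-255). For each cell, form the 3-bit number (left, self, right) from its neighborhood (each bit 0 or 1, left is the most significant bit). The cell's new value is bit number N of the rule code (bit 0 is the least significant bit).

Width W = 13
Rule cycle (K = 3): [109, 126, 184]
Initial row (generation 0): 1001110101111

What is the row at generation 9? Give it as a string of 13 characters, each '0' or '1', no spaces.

Gen 0: 1001110101111
Gen 1 (rule 109): 1001011111001
Gen 2 (rule 126): 1111110001111
Gen 3 (rule 184): 1111101001110
Gen 4 (rule 109): 1000111001010
Gen 5 (rule 126): 1101101111111
Gen 6 (rule 184): 1011011111110
Gen 7 (rule 109): 1111110000010
Gen 8 (rule 126): 1000011000111
Gen 9 (rule 184): 0100010100110

Answer: 0100010100110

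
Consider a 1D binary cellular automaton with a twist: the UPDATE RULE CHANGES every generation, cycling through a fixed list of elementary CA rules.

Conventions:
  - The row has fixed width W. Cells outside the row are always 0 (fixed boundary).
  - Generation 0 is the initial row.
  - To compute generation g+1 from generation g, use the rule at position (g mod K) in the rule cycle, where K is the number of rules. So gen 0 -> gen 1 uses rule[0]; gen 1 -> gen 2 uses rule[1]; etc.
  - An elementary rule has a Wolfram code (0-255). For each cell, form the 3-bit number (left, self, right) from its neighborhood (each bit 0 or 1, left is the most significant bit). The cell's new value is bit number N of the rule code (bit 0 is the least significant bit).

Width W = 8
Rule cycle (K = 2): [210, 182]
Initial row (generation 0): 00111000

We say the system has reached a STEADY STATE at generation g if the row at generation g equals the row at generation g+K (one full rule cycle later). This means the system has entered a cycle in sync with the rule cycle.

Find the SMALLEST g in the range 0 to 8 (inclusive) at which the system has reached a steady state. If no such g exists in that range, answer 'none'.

Gen 0: 00111000
Gen 1 (rule 210): 01011100
Gen 2 (rule 182): 11101010
Gen 3 (rule 210): 01100001
Gen 4 (rule 182): 10010011
Gen 5 (rule 210): 01101101
Gen 6 (rule 182): 10010011
Gen 7 (rule 210): 01101101
Gen 8 (rule 182): 10010011
Gen 9 (rule 210): 01101101
Gen 10 (rule 182): 10010011

Answer: 4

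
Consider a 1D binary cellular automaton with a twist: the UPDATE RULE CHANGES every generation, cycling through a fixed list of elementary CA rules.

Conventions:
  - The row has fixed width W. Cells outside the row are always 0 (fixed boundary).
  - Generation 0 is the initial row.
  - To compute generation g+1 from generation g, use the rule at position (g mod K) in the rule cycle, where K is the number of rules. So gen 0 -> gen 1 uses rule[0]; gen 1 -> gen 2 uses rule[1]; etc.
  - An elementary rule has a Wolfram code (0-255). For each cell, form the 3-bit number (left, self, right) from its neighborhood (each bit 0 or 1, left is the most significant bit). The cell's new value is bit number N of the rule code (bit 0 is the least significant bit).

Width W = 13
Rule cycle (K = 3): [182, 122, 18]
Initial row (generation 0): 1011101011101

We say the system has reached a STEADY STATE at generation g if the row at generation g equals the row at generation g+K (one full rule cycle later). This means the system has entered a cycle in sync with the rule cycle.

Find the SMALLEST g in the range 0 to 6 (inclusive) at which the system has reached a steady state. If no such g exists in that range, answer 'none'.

Answer: 3

Derivation:
Gen 0: 1011101011101
Gen 1 (rule 182): 1101011101011
Gen 2 (rule 122): 1110110110111
Gen 3 (rule 18): 0000000000000
Gen 4 (rule 182): 0000000000000
Gen 5 (rule 122): 0000000000000
Gen 6 (rule 18): 0000000000000
Gen 7 (rule 182): 0000000000000
Gen 8 (rule 122): 0000000000000
Gen 9 (rule 18): 0000000000000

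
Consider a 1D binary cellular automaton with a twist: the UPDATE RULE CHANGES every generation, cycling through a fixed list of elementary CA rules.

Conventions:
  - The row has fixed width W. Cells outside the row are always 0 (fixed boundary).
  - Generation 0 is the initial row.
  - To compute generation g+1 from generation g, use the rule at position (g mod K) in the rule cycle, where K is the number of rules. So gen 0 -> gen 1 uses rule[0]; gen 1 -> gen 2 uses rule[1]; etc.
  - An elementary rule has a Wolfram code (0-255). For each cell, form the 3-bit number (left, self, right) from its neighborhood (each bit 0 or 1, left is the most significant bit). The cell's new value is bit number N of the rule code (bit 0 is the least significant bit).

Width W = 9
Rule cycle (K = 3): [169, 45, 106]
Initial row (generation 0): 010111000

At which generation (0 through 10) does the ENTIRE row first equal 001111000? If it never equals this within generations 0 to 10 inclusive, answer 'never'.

Answer: never

Derivation:
Gen 0: 010111000
Gen 1 (rule 169): 001110011
Gen 2 (rule 45): 101000010
Gen 3 (rule 106): 010000100
Gen 4 (rule 169): 000110001
Gen 5 (rule 45): 110100101
Gen 6 (rule 106): 111001010
Gen 7 (rule 169): 110000100
Gen 8 (rule 45): 100110101
Gen 9 (rule 106): 001111010
Gen 10 (rule 169): 101110100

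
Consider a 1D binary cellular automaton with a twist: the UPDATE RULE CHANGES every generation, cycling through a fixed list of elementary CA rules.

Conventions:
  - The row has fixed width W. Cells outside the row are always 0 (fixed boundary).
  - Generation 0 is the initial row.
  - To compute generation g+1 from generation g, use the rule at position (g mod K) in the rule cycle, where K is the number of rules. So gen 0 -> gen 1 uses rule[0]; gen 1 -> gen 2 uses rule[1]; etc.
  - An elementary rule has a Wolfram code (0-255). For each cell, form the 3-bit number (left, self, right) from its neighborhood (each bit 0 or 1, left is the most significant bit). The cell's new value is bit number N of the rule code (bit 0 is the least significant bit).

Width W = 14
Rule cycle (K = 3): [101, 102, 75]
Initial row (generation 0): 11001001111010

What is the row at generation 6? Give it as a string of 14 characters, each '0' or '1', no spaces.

Answer: 00110001101001

Derivation:
Gen 0: 11001001111010
Gen 1 (rule 101): 01001000001110
Gen 2 (rule 102): 11011000010010
Gen 3 (rule 75): 11011011100100
Gen 4 (rule 101): 01101100100101
Gen 5 (rule 102): 10110101101111
Gen 6 (rule 75): 00110001101001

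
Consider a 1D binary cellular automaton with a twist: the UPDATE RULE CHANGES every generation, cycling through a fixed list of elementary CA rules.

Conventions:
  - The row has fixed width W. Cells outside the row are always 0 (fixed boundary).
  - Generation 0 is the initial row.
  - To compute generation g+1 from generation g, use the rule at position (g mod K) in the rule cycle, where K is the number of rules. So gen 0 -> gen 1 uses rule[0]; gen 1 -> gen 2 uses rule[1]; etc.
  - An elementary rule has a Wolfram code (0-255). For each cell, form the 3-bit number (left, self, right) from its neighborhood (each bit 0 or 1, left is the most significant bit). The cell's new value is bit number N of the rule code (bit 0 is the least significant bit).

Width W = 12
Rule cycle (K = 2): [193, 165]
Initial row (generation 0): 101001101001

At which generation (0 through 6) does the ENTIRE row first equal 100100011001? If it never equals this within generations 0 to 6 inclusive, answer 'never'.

Answer: never

Derivation:
Gen 0: 101001101001
Gen 1 (rule 193): 000000100000
Gen 2 (rule 165): 111110101111
Gen 3 (rule 193): 011110000111
Gen 4 (rule 165): 001100110010
Gen 5 (rule 193): 100100010000
Gen 6 (rule 165): 100101010111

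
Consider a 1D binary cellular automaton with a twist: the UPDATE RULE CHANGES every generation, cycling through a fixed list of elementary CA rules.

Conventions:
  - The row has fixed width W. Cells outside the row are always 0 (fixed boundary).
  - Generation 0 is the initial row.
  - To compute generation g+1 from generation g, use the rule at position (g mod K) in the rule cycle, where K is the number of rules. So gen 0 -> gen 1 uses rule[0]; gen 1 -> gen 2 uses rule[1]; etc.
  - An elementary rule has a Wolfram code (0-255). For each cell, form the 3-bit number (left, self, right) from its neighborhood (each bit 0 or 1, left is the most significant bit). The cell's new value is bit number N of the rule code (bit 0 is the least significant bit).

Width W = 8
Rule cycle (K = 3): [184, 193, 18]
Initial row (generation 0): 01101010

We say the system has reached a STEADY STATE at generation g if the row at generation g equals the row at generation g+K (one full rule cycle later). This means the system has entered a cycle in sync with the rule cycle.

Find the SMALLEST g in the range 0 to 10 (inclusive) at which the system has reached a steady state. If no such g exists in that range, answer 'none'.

Gen 0: 01101010
Gen 1 (rule 184): 01010101
Gen 2 (rule 193): 00000000
Gen 3 (rule 18): 00000000
Gen 4 (rule 184): 00000000
Gen 5 (rule 193): 11111111
Gen 6 (rule 18): 00000000
Gen 7 (rule 184): 00000000
Gen 8 (rule 193): 11111111
Gen 9 (rule 18): 00000000
Gen 10 (rule 184): 00000000
Gen 11 (rule 193): 11111111
Gen 12 (rule 18): 00000000
Gen 13 (rule 184): 00000000

Answer: 3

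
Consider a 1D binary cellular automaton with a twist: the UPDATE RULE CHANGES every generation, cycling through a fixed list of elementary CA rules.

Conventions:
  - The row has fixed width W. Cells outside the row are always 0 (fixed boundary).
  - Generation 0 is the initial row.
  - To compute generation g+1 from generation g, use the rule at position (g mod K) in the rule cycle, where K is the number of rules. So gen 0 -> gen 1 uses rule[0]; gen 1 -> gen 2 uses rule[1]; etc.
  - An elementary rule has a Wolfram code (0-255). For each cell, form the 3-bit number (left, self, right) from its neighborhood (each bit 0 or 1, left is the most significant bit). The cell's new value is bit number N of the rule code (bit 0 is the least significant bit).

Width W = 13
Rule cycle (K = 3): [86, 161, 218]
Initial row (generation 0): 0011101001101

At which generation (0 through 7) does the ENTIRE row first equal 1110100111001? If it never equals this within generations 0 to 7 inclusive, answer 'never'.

Answer: never

Derivation:
Gen 0: 0011101001101
Gen 1 (rule 86): 0100101110101
Gen 2 (rule 161): 0000010101010
Gen 3 (rule 218): 0000100000001
Gen 4 (rule 86): 0001110000011
Gen 5 (rule 161): 1100100111000
Gen 6 (rule 218): 1111011111100
Gen 7 (rule 86): 0001000000110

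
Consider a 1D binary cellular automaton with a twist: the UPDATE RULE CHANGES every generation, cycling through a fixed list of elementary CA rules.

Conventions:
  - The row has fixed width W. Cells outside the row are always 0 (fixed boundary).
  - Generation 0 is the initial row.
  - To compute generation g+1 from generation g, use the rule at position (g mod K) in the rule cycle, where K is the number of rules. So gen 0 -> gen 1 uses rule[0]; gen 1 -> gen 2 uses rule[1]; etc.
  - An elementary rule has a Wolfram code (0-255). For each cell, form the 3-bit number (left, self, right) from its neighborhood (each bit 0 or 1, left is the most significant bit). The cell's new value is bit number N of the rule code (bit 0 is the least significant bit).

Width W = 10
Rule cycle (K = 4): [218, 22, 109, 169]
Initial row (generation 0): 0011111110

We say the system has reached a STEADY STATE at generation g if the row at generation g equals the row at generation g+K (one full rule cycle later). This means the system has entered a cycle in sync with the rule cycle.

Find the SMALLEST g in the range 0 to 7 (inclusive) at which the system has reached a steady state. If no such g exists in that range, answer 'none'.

Answer: 5

Derivation:
Gen 0: 0011111110
Gen 1 (rule 218): 0111111111
Gen 2 (rule 22): 1000000000
Gen 3 (rule 109): 1011111111
Gen 4 (rule 169): 0111111110
Gen 5 (rule 218): 1111111111
Gen 6 (rule 22): 0000000000
Gen 7 (rule 109): 1111111111
Gen 8 (rule 169): 1111111110
Gen 9 (rule 218): 1111111111
Gen 10 (rule 22): 0000000000
Gen 11 (rule 109): 1111111111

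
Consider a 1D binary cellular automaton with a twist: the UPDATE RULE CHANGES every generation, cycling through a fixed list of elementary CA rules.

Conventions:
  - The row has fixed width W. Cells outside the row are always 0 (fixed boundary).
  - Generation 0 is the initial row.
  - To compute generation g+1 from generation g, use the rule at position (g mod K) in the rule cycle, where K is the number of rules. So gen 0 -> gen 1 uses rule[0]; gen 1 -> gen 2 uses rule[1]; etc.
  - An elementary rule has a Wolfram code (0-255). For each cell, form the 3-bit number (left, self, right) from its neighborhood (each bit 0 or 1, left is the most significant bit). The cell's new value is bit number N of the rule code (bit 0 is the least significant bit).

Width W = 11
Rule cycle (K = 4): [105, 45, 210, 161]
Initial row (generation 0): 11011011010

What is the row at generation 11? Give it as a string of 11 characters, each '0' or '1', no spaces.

Gen 0: 11011011010
Gen 1 (rule 105): 11111111100
Gen 2 (rule 45): 10000000001
Gen 3 (rule 210): 01000000010
Gen 4 (rule 161): 00011111000
Gen 5 (rule 105): 11010001011
Gen 6 (rule 45): 10110101110
Gen 7 (rule 210): 00010000111
Gen 8 (rule 161): 11000110010
Gen 9 (rule 105): 11010110000
Gen 10 (rule 45): 10111100111
Gen 11 (rule 210): 00011111011

Answer: 00011111011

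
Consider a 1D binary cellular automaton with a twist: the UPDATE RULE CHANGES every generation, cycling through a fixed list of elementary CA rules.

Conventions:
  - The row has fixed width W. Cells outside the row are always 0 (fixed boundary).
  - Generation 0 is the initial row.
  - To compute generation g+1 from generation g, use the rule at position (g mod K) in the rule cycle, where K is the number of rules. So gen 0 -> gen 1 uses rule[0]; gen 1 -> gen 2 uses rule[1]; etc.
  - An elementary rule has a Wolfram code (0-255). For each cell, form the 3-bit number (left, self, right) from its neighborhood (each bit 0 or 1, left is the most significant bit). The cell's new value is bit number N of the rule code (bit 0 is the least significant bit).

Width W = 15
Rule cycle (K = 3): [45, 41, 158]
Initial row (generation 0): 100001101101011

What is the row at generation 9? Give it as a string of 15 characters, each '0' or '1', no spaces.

Gen 0: 100001101101011
Gen 1 (rule 45): 101101011011110
Gen 2 (rule 41): 011010110110000
Gen 3 (rule 158): 110010100101000
Gen 4 (rule 45): 100011100111011
Gen 5 (rule 41): 001010000100110
Gen 6 (rule 158): 011011001111101
Gen 7 (rule 45): 010110001000011
Gen 8 (rule 41): 001100100011010
Gen 9 (rule 158): 011011110110011

Answer: 011011110110011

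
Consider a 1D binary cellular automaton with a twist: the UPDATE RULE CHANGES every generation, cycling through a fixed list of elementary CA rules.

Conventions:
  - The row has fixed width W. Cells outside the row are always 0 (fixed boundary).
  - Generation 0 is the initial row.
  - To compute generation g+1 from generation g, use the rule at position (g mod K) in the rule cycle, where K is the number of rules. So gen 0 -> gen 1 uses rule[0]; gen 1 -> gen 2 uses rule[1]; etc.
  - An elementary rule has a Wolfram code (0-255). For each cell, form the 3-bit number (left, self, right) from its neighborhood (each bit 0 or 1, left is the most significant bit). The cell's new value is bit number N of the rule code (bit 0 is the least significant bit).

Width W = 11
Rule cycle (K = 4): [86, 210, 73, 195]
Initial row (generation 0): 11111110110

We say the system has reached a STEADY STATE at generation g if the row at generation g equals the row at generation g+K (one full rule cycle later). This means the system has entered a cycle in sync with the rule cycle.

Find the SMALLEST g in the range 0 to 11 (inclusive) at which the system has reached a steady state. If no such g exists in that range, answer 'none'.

Answer: none

Derivation:
Gen 0: 11111110110
Gen 1 (rule 86): 00000010011
Gen 2 (rule 210): 00000101101
Gen 3 (rule 73): 11110001100
Gen 4 (rule 195): 01110110101
Gen 5 (rule 86): 10010010101
Gen 6 (rule 210): 01101100000
Gen 7 (rule 73): 01101101111
Gen 8 (rule 195): 10100100111
Gen 9 (rule 86): 10111111001
Gen 10 (rule 210): 00011111110
Gen 11 (rule 73): 11010000010
Gen 12 (rule 195): 01000111100
Gen 13 (rule 86): 11101000110
Gen 14 (rule 210): 01100101011
Gen 15 (rule 73): 01100000011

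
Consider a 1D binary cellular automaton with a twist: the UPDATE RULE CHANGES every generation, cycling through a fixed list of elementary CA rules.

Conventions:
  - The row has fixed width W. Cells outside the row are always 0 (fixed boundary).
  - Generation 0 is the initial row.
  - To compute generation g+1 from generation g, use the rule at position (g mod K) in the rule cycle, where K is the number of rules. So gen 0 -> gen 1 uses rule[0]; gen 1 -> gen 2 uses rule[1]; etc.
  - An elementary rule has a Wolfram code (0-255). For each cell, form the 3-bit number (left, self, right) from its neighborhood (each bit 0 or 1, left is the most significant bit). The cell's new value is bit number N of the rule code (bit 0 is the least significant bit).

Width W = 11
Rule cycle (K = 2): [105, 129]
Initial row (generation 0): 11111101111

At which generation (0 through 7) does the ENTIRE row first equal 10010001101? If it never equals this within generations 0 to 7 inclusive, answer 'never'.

Gen 0: 11111101111
Gen 1 (rule 105): 10000111001
Gen 2 (rule 129): 00110010000
Gen 3 (rule 105): 10110000111
Gen 4 (rule 129): 00000110010
Gen 5 (rule 105): 11110110000
Gen 6 (rule 129): 01100000111
Gen 7 (rule 105): 01101110101

Answer: never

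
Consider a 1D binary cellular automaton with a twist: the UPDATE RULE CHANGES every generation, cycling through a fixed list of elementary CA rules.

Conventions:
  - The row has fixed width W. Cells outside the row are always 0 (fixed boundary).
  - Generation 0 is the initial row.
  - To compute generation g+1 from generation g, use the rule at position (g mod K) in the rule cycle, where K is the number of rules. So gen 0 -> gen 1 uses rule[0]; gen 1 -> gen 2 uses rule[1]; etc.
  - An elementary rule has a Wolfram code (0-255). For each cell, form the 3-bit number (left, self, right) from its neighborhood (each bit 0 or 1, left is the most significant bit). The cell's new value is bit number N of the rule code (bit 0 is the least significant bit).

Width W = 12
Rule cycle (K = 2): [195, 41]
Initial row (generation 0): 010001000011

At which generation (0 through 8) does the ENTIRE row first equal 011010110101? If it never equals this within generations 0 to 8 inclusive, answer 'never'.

Gen 0: 010001000011
Gen 1 (rule 195): 100110011101
Gen 2 (rule 41): 000100010010
Gen 3 (rule 195): 111001100100
Gen 4 (rule 41): 100001000001
Gen 5 (rule 195): 001110011110
Gen 6 (rule 41): 101000010000
Gen 7 (rule 195): 000011100111
Gen 8 (rule 41): 111010000100

Answer: never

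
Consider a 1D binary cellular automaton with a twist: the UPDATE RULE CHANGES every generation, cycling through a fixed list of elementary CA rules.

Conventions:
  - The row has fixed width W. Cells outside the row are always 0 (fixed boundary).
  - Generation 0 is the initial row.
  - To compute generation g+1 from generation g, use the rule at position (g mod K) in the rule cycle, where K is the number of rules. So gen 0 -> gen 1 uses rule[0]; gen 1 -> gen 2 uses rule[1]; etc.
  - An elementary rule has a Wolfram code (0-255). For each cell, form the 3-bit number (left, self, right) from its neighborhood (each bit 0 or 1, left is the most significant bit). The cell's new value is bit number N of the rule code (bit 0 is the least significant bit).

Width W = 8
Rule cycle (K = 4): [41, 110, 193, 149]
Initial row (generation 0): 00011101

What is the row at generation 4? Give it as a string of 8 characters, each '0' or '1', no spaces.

Answer: 00101011

Derivation:
Gen 0: 00011101
Gen 1 (rule 41): 11010010
Gen 2 (rule 110): 11110110
Gen 3 (rule 193): 01110010
Gen 4 (rule 149): 00101011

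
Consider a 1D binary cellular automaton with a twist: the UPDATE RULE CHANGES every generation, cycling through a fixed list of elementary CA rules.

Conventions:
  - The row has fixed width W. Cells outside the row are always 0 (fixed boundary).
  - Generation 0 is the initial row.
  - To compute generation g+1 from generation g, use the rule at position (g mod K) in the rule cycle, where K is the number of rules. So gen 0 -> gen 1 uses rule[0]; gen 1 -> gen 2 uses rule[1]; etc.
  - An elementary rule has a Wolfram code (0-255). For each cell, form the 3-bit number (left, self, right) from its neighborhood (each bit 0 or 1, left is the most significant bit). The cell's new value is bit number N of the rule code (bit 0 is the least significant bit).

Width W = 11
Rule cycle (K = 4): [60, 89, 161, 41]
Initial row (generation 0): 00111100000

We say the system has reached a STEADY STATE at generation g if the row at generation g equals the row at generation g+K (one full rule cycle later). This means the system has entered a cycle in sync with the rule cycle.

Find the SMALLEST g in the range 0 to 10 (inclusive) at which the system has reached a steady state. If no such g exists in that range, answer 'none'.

Gen 0: 00111100000
Gen 1 (rule 60): 00100010000
Gen 2 (rule 89): 10011001111
Gen 3 (rule 161): 00000000110
Gen 4 (rule 41): 11111110100
Gen 5 (rule 60): 10000001110
Gen 6 (rule 89): 01111101011
Gen 7 (rule 161): 00111010100
Gen 8 (rule 41): 10100101001
Gen 9 (rule 60): 11110111101
Gen 10 (rule 89): 10010100100
Gen 11 (rule 161): 00001000001
Gen 12 (rule 41): 11100011100
Gen 13 (rule 60): 10010010010
Gen 14 (rule 89): 01001001001

Answer: none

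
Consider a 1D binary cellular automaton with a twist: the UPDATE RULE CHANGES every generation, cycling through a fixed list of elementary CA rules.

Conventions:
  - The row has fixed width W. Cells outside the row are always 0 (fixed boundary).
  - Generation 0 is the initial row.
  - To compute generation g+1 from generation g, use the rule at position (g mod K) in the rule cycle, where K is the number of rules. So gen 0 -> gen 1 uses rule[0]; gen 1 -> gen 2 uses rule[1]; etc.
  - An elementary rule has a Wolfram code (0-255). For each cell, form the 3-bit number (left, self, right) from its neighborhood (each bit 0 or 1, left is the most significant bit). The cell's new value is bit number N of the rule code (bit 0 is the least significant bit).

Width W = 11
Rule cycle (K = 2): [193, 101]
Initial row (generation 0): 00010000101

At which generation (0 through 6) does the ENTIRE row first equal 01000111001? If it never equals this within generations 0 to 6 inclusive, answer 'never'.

Gen 0: 00010000101
Gen 1 (rule 193): 11000110000
Gen 2 (rule 101): 01010010111
Gen 3 (rule 193): 00000000011
Gen 4 (rule 101): 11111111001
Gen 5 (rule 193): 01111111000
Gen 6 (rule 101): 00000001011

Answer: never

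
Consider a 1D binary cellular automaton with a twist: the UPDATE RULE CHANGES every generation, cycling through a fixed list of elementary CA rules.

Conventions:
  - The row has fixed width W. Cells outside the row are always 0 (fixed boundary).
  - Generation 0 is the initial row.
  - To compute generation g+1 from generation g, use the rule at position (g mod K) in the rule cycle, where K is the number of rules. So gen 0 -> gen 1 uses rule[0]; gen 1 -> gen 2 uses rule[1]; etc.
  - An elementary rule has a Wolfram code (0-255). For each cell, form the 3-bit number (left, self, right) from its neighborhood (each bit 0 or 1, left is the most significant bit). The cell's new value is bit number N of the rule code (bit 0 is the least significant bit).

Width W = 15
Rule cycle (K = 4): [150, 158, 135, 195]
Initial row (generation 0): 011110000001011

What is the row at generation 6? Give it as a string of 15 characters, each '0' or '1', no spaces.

Gen 0: 011110000001011
Gen 1 (rule 150): 101101000011000
Gen 2 (rule 158): 101001100110100
Gen 3 (rule 135): 101010001000101
Gen 4 (rule 195): 000000110011000
Gen 5 (rule 150): 000001001100100
Gen 6 (rule 158): 000011111011110

Answer: 000011111011110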